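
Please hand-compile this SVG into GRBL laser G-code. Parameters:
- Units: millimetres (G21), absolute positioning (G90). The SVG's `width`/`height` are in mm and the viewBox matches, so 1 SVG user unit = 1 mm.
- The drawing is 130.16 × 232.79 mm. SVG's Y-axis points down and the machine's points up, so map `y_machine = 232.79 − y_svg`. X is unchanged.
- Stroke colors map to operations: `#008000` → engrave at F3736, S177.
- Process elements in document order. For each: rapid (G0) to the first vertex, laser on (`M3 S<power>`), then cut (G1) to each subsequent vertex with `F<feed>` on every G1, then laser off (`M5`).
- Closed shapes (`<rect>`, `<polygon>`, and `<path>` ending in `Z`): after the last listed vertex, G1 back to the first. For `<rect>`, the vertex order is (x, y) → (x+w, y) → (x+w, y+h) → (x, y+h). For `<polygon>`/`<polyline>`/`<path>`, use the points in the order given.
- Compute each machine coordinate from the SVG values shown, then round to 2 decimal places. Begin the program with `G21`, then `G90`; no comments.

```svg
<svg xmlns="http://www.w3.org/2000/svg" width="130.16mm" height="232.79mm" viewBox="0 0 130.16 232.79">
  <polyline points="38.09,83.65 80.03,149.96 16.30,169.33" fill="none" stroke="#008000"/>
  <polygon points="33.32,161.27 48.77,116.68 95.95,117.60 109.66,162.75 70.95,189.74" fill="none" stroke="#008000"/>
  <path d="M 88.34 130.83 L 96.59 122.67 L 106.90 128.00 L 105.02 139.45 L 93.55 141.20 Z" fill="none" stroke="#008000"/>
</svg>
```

G21
G90
G0 X38.09 Y149.14
M3 S177
G1 X80.03 Y82.83 F3736
G1 X16.30 Y63.46 F3736
M5
G0 X33.32 Y71.52
M3 S177
G1 X48.77 Y116.11 F3736
G1 X95.95 Y115.19 F3736
G1 X109.66 Y70.04 F3736
G1 X70.95 Y43.05 F3736
G1 X33.32 Y71.52 F3736
M5
G0 X88.34 Y101.96
M3 S177
G1 X96.59 Y110.12 F3736
G1 X106.90 Y104.79 F3736
G1 X105.02 Y93.34 F3736
G1 X93.55 Y91.59 F3736
G1 X88.34 Y101.96 F3736
M5

1 u = 1 mm; y_m = 232.79 − y.

[1] `<polyline>` open polyline, #008000→engrave S177 F3736: (38.09,149.14) → (80.03,82.83) → (16.30,63.46)

[2] `<polygon>` regular polygon, #008000→engrave S177 F3736: (33.32,71.52) → (48.77,116.11) → (95.95,115.19) → (109.66,70.04) → (70.95,43.05) → (33.32,71.52) (closed)

[3] `<path>` regular polygon, #008000→engrave S177 F3736: (88.34,101.96) → (96.59,110.12) → (106.90,104.79) → (105.02,93.34) → (93.55,91.59) → (88.34,101.96) (closed)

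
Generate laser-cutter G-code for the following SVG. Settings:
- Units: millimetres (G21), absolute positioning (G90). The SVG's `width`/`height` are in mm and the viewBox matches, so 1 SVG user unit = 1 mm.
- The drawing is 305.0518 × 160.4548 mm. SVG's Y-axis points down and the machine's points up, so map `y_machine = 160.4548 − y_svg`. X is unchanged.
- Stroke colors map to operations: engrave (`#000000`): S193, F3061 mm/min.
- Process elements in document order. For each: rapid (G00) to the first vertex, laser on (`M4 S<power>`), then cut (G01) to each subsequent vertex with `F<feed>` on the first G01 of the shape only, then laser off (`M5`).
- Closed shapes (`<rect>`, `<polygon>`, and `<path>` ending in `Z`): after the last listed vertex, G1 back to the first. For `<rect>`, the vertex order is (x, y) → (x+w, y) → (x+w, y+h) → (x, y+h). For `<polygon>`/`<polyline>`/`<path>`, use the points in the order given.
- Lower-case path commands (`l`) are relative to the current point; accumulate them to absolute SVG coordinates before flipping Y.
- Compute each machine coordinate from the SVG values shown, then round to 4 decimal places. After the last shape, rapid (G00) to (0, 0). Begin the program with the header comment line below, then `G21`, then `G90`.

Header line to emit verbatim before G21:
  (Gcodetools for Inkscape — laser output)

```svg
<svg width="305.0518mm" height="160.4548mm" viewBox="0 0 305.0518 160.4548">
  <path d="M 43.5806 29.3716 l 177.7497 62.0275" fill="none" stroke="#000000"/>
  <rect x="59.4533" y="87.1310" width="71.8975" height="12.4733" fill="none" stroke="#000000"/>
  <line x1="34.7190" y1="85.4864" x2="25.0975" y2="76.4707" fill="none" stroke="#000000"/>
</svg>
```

viewBox `0 0 305.0518 160.4548` with mm width/height → 1 unit = 1 mm. Flip: y_m = 160.4548 − y_svg.

**Shape 1** — `<path>` line segment, stroke `#000000` → engrave (S193, F3061). Machine vertices: (43.5806,131.0832) → (221.3303,69.0557). Open path.

**Shape 2** — `<rect>` rectangle, stroke `#000000` → engrave (S193, F3061). Machine vertices: (59.4533,73.3238) → (131.3508,73.3238) → (131.3508,60.8505) → (59.4533,60.8505) → (59.4533,73.3238). Closed: final G1 returns to the first vertex.

**Shape 3** — `<line>` line segment, stroke `#000000` → engrave (S193, F3061). Machine vertices: (34.7190,74.9684) → (25.0975,83.9841). Open path.

(Gcodetools for Inkscape — laser output)
G21
G90
G00 X43.5806 Y131.0832
M4 S193
G01 X221.3303 Y69.0557 F3061
M5
G00 X59.4533 Y73.3238
M4 S193
G01 X131.3508 Y73.3238 F3061
G01 X131.3508 Y60.8505
G01 X59.4533 Y60.8505
G01 X59.4533 Y73.3238
M5
G00 X34.7190 Y74.9684
M4 S193
G01 X25.0975 Y83.9841 F3061
M5
G00 X0.0000 Y0.0000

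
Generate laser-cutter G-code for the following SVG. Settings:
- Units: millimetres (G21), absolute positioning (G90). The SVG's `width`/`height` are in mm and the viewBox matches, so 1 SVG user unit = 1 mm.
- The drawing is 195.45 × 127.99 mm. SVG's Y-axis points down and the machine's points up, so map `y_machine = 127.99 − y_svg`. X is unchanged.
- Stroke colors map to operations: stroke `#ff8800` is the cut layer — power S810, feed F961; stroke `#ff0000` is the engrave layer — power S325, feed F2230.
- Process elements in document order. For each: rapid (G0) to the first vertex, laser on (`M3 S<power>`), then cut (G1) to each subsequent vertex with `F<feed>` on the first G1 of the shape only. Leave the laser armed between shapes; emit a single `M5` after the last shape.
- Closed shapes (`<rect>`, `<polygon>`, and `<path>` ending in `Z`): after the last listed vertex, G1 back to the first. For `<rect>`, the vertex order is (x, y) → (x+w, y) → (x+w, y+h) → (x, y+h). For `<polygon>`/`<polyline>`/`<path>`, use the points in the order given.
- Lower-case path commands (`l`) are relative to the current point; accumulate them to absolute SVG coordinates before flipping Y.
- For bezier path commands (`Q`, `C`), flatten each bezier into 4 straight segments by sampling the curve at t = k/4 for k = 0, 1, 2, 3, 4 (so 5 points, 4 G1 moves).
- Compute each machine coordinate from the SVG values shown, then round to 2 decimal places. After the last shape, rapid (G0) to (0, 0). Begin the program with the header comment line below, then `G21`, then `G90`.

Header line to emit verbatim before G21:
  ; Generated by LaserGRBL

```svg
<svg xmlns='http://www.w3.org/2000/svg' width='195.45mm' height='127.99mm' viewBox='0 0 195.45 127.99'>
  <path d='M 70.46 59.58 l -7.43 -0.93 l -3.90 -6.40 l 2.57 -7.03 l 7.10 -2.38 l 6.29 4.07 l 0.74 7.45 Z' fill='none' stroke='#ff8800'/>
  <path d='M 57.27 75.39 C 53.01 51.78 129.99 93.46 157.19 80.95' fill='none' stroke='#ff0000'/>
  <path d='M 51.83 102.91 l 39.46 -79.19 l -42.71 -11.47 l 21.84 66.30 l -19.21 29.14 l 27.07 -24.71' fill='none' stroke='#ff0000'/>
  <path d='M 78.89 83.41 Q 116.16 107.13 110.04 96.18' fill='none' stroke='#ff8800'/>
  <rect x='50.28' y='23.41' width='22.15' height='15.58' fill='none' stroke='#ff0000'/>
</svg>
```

; Generated by LaserGRBL
G21
G90
G0 X70.46 Y68.41
M3 S810
G1 X63.03 Y69.34 F961
G1 X59.13 Y75.74
G1 X61.70 Y82.77
G1 X68.80 Y85.15
G1 X75.09 Y81.08
G1 X75.83 Y73.63
G1 X70.46 Y68.41
G0 X57.27 Y52.60
M3 S325
G1 X67.26 Y59.93 F2230
G1 X95.43 Y53.98
G1 X129.50 Y45.95
G1 X157.19 Y47.04
G0 X51.83 Y25.08
M3 S325
G1 X91.29 Y104.27 F2230
G1 X48.58 Y115.74
G1 X70.42 Y49.44
G1 X51.21 Y20.30
G1 X78.28 Y45.01
G0 X78.89 Y44.58
M3 S810
G1 X94.81 Y34.89 F961
G1 X105.31 Y29.53
G1 X110.39 Y28.50
G1 X110.04 Y31.81
G0 X50.28 Y104.58
M3 S325
G1 X72.43 Y104.58 F2230
G1 X72.43 Y89.00
G1 X50.28 Y89.00
G1 X50.28 Y104.58
M5
G0 X0.00 Y0.00

viewBox `0 0 195.45 127.99` with mm width/height → 1 unit = 1 mm. Flip: y_m = 127.99 − y_svg.

**Shape 1** — `<path>` regular polygon, stroke `#ff8800` → cut (S810, F961). Machine vertices: (70.46,68.41) → (63.03,69.34) → (59.13,75.74) → (61.70,82.77) → (68.80,85.15) → (75.09,81.08) → (75.83,73.63) → (70.46,68.41). Closed: final G1 returns to the first vertex.

**Shape 2** — `<path>` cubic bezier, stroke `#ff0000` → engrave (S325, F2230). Control points (SVG): P0=(57.27,75.39), P1=(53.01,51.78), P2=(129.99,93.46), P3=(157.19,80.95); sampled at t=k/4. Machine vertices: (57.27,52.60) → (67.26,59.93) → (95.43,53.98) → (129.50,45.95) → (157.19,47.04). Open path.

**Shape 3** — `<path>` open polyline, stroke `#ff0000` → engrave (S325, F2230). Machine vertices: (51.83,25.08) → (91.29,104.27) → (48.58,115.74) → (70.42,49.44) → (51.21,20.30) → (78.28,45.01). Open path.

**Shape 4** — `<path>` quadratic bezier, stroke `#ff8800` → cut (S810, F961). Control points (SVG): P0=(78.89,83.41), P1=(116.16,107.13), P2=(110.04,96.18); sampled at t=k/4. Machine vertices: (78.89,44.58) → (94.81,34.89) → (105.31,29.53) → (110.39,28.50) → (110.04,31.81). Open path.

**Shape 5** — `<rect>` rectangle, stroke `#ff0000` → engrave (S325, F2230). Machine vertices: (50.28,104.58) → (72.43,104.58) → (72.43,89.00) → (50.28,89.00) → (50.28,104.58). Closed: final G1 returns to the first vertex.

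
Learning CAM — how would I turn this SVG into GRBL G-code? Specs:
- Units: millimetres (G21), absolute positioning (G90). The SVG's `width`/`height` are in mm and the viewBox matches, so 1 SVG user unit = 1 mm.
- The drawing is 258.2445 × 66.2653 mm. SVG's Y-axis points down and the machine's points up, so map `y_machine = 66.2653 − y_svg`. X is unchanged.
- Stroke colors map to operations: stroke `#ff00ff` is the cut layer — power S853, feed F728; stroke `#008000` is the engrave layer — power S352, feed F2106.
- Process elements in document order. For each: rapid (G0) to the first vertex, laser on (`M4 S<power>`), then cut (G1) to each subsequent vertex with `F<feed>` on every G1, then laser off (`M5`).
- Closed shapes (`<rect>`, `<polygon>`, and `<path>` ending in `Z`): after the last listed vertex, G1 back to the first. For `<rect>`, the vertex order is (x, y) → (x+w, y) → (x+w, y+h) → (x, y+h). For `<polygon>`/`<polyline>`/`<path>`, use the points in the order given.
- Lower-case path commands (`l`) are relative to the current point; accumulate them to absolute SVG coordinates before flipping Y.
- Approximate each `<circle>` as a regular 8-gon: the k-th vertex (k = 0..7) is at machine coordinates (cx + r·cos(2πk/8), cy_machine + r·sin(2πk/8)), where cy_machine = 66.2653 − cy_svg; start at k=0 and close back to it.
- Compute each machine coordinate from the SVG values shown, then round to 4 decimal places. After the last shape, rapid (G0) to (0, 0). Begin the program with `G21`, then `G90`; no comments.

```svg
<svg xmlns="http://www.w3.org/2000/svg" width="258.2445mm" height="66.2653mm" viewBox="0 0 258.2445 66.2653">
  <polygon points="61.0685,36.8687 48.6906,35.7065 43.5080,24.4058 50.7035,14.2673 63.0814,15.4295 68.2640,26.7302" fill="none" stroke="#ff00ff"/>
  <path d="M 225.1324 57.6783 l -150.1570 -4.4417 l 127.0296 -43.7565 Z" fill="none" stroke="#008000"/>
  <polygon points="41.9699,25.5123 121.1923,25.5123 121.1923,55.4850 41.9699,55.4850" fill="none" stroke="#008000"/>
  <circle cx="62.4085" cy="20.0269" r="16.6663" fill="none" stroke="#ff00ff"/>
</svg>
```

G21
G90
G0 X61.0685 Y29.3966
M4 S853
G1 X48.6906 Y30.5588 F728
G1 X43.5080 Y41.8595 F728
G1 X50.7035 Y51.9980 F728
G1 X63.0814 Y50.8358 F728
G1 X68.2640 Y39.5351 F728
G1 X61.0685 Y29.3966 F728
M5
G0 X225.1324 Y8.5870
M4 S352
G1 X74.9754 Y13.0287 F2106
G1 X202.0050 Y56.7852 F2106
G1 X225.1324 Y8.5870 F2106
M5
G0 X41.9699 Y40.7530
M4 S352
G1 X121.1923 Y40.7530 F2106
G1 X121.1923 Y10.7803 F2106
G1 X41.9699 Y10.7803 F2106
G1 X41.9699 Y40.7530 F2106
M5
G0 X79.0748 Y46.2384
M4 S853
G1 X74.1934 Y58.0233 F728
G1 X62.4085 Y62.9047 F728
G1 X50.6236 Y58.0233 F728
G1 X45.7422 Y46.2384 F728
G1 X50.6236 Y34.4535 F728
G1 X62.4085 Y29.5721 F728
G1 X74.1934 Y34.4535 F728
G1 X79.0748 Y46.2384 F728
M5
G0 X0.0000 Y0.0000

viewBox `0 0 258.2445 66.2653` with mm width/height → 1 unit = 1 mm. Flip: y_m = 66.2653 − y_svg.

**Shape 1** — `<polygon>` regular polygon, stroke `#ff00ff` → cut (S853, F728). Machine vertices: (61.0685,29.3966) → (48.6906,30.5588) → (43.5080,41.8595) → (50.7035,51.9980) → (63.0814,50.8358) → (68.2640,39.5351) → (61.0685,29.3966). Closed: final G1 returns to the first vertex.

**Shape 2** — `<path>` closed polygon, stroke `#008000` → engrave (S352, F2106). Machine vertices: (225.1324,8.5870) → (74.9754,13.0287) → (202.0050,56.7852) → (225.1324,8.5870). Closed: final G1 returns to the first vertex.

**Shape 3** — `<polygon>` rectangle, stroke `#008000` → engrave (S352, F2106). Machine vertices: (41.9699,40.7530) → (121.1923,40.7530) → (121.1923,10.7803) → (41.9699,10.7803) → (41.9699,40.7530). Closed: final G1 returns to the first vertex.

**Shape 4** — `<circle>` circle, stroke `#ff00ff` → cut (S853, F728). Machine vertices: (79.0748,46.2384) → (74.1934,58.0233) → (62.4085,62.9047) → (50.6236,58.0233) → (45.7422,46.2384) → (50.6236,34.4535) → (62.4085,29.5721) → (74.1934,34.4535) → (79.0748,46.2384). Closed: final G1 returns to the first vertex.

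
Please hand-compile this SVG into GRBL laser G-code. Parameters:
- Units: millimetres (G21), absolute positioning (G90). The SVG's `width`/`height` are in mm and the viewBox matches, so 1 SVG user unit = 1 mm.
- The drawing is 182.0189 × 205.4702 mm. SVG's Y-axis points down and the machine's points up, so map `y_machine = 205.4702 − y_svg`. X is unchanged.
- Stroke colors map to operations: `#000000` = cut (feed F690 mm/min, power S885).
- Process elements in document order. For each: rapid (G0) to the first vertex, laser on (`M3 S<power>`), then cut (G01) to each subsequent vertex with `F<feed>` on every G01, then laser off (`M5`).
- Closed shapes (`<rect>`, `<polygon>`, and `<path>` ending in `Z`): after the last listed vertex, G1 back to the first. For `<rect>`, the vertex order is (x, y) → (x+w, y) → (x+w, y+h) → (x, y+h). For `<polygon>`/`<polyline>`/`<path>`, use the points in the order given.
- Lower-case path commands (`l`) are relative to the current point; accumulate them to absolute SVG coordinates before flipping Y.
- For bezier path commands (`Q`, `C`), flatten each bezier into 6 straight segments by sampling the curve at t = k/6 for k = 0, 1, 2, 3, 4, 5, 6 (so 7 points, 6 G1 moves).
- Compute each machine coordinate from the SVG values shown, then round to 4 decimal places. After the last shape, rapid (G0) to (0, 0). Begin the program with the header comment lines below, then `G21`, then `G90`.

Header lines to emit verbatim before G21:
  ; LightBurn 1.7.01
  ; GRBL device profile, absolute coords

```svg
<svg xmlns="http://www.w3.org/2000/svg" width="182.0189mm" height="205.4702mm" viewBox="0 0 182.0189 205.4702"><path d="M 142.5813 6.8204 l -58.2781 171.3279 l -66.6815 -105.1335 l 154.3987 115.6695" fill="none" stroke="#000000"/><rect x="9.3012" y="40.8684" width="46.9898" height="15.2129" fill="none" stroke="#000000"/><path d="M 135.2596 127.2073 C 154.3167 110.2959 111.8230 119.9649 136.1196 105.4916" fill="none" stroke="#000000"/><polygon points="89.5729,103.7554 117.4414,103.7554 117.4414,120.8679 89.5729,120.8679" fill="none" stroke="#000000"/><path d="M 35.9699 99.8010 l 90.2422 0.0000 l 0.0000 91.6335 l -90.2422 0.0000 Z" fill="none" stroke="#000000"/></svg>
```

; LightBurn 1.7.01
; GRBL device profile, absolute coords
G21
G90
G0 X142.5813 Y198.6498
M3 S885
G01 X84.3032 Y27.3219 F690
G01 X17.6217 Y132.4554 F690
G01 X172.0204 Y16.7859 F690
M5
G0 X9.3012 Y164.6018
M3 S885
G01 X56.2910 Y164.6018 F690
G01 X56.2910 Y149.3889 F690
G01 X9.3012 Y149.3889 F690
G01 X9.3012 Y164.6018 F690
M5
G0 X135.2596 Y78.2629
M3 S885
G01 X140.2531 Y84.7384 F690
G01 X138.5531 Y88.1928 F690
G01 X133.7248 Y90.0350 F690
G01 X129.3331 Y91.6741 F690
G01 X128.9430 Y94.5190 F690
G01 X136.1196 Y99.9786 F690
M5
G0 X89.5729 Y101.7148
M3 S885
G01 X117.4414 Y101.7148 F690
G01 X117.4414 Y84.6023 F690
G01 X89.5729 Y84.6023 F690
G01 X89.5729 Y101.7148 F690
M5
G0 X35.9699 Y105.6692
M3 S885
G01 X126.2121 Y105.6692 F690
G01 X126.2121 Y14.0357 F690
G01 X35.9699 Y14.0357 F690
G01 X35.9699 Y105.6692 F690
M5
G0 X0.0000 Y0.0000

1 u = 1 mm; y_m = 205.4702 − y.

[1] `<path>` open polyline, #000000→cut S885 F690: (142.5813,198.6498) → (84.3032,27.3219) → (17.6217,132.4554) → (172.0204,16.7859)

[2] `<rect>` rectangle, #000000→cut S885 F690: (9.3012,164.6018) → (56.2910,164.6018) → (56.2910,149.3889) → (9.3012,149.3889) → (9.3012,164.6018) (closed)

[3] `<path>` cubic bezier, #000000→cut S885 F690: (135.2596,78.2629) → (140.2531,84.7384) → (138.5531,88.1928) → (133.7248,90.0350) → (129.3331,91.6741) → (128.9430,94.5190) → (136.1196,99.9786)

[4] `<polygon>` rectangle, #000000→cut S885 F690: (89.5729,101.7148) → (117.4414,101.7148) → (117.4414,84.6023) → (89.5729,84.6023) → (89.5729,101.7148) (closed)

[5] `<path>` rectangle, #000000→cut S885 F690: (35.9699,105.6692) → (126.2121,105.6692) → (126.2121,14.0357) → (35.9699,14.0357) → (35.9699,105.6692) (closed)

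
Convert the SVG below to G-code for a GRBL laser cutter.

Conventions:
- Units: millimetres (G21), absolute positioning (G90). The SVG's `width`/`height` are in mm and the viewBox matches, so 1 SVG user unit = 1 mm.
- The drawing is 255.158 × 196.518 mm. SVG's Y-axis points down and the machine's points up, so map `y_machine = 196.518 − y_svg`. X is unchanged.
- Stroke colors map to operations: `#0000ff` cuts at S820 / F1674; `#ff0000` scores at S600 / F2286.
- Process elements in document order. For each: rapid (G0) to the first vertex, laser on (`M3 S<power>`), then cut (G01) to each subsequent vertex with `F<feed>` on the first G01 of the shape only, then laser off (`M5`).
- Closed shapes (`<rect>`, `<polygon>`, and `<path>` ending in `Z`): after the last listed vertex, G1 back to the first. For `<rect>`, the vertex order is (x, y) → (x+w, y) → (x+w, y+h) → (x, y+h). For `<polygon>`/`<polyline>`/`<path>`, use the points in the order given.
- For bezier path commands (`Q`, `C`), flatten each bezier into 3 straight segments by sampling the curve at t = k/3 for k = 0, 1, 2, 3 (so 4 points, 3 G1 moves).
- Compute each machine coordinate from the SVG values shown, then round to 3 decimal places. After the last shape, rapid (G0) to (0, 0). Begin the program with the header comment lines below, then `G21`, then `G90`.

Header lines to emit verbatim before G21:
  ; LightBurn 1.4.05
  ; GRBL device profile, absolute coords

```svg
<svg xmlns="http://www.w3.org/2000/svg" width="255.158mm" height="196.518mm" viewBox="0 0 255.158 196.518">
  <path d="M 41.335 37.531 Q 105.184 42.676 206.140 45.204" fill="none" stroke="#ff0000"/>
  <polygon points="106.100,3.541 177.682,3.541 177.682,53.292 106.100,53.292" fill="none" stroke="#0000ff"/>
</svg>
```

viewBox `0 0 255.158 196.518` with mm width/height → 1 unit = 1 mm. Flip: y_m = 196.518 − y_svg.

**Shape 1** — `<path>` quadratic bezier, stroke `#ff0000` → score (S600, F2286). Control points (SVG): P0=(41.335,37.531), P1=(105.184,42.676), P2=(206.140,45.204); sampled at t=k/3. Machine vertices: (41.335,158.987) → (88.024,155.848) → (142.959,153.290) → (206.140,151.314). Open path.

**Shape 2** — `<polygon>` rectangle, stroke `#0000ff` → cut (S820, F1674). Machine vertices: (106.100,192.977) → (177.682,192.977) → (177.682,143.226) → (106.100,143.226) → (106.100,192.977). Closed: final G1 returns to the first vertex.

; LightBurn 1.4.05
; GRBL device profile, absolute coords
G21
G90
G0 X41.335 Y158.987
M3 S600
G01 X88.024 Y155.848 F2286
G01 X142.959 Y153.290
G01 X206.140 Y151.314
M5
G0 X106.100 Y192.977
M3 S820
G01 X177.682 Y192.977 F1674
G01 X177.682 Y143.226
G01 X106.100 Y143.226
G01 X106.100 Y192.977
M5
G0 X0.000 Y0.000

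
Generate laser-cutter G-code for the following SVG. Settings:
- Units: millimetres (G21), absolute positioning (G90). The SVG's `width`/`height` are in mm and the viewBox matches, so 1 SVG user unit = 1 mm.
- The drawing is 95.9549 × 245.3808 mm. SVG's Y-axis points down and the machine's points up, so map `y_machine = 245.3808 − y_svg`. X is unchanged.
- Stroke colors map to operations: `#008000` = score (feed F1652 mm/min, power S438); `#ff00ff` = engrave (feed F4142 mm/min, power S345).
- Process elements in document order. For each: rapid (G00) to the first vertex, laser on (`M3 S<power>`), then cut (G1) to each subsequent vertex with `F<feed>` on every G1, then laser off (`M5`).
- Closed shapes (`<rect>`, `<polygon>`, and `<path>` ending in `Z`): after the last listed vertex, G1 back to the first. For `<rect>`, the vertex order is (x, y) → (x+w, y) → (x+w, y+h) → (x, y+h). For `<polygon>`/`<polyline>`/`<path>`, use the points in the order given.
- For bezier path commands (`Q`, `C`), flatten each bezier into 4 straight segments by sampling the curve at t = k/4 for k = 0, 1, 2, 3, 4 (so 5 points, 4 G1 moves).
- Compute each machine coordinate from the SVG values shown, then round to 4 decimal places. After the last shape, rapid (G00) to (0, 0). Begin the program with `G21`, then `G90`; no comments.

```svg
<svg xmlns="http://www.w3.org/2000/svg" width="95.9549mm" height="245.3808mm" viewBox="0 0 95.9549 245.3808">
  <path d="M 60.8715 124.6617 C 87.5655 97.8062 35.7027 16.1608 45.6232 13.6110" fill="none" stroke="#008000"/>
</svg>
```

G21
G90
G00 X60.8715 Y120.7191
M3 S438
G1 X68.3554 Y149.0419 F1652
G1 X59.5374 Y185.3591 F1652
G1 X47.5744 Y217.1190 F1652
G1 X45.6232 Y231.7698 F1652
M5
G00 X0.0000 Y0.0000

viewBox `0 0 95.9549 245.3808` with mm width/height → 1 unit = 1 mm. Flip: y_m = 245.3808 − y_svg.

**Shape 1** — `<path>` cubic bezier, stroke `#008000` → score (S438, F1652). Control points (SVG): P0=(60.8715,124.6617), P1=(87.5655,97.8062), P2=(35.7027,16.1608), P3=(45.6232,13.6110); sampled at t=k/4. Machine vertices: (60.8715,120.7191) → (68.3554,149.0419) → (59.5374,185.3591) → (47.5744,217.1190) → (45.6232,231.7698). Open path.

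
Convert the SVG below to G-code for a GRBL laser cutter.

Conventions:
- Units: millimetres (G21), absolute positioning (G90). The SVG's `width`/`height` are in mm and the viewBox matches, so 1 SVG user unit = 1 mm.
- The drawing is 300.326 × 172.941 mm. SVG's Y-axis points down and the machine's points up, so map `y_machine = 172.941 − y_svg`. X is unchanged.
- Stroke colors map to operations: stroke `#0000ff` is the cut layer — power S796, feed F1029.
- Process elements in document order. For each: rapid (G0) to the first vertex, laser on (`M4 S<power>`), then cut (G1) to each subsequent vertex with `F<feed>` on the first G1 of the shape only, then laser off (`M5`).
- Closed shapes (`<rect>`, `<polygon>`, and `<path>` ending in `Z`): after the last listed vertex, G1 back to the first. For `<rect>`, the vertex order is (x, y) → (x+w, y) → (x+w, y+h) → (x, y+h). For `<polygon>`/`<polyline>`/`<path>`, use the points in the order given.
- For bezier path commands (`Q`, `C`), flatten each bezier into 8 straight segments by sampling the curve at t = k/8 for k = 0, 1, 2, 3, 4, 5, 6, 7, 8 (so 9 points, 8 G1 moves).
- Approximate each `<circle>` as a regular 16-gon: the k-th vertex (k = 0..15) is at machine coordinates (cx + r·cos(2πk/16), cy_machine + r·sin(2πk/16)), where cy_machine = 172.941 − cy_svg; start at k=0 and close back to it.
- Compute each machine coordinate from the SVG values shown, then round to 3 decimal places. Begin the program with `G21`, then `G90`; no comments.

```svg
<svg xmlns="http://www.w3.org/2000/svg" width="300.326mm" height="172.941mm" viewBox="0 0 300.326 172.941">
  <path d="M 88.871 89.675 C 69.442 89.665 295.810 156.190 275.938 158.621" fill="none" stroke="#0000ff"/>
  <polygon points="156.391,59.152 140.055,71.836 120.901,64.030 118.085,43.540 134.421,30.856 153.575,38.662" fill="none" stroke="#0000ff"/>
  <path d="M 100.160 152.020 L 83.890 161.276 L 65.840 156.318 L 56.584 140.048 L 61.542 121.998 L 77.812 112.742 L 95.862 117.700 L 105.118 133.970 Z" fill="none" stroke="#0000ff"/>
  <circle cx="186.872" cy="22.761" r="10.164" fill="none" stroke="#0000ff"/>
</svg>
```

viewBox `0 0 300.326 172.941` with mm width/height → 1 unit = 1 mm. Flip: y_m = 172.941 − y_svg.

**Shape 1** — `<path>` cubic bezier, stroke `#0000ff` → cut (S796, F1029). Control points (SVG): P0=(88.871,89.675), P1=(69.442,89.665), P2=(295.810,156.190), P3=(275.938,158.621); sampled at t=k/8. Machine vertices: (88.871,83.266) → (92.146,80.406) → (112.698,72.839) → (144.762,62.096) → (182.571,49.708) → (220.359,37.206) → (252.360,26.120) → (272.809,17.981) → (275.938,14.320). Open path.

**Shape 2** — `<polygon>` regular polygon, stroke `#0000ff` → cut (S796, F1029). Machine vertices: (156.391,113.789) → (140.055,101.105) → (120.901,108.911) → (118.085,129.401) → (134.421,142.085) → (153.575,134.279) → (156.391,113.789). Closed: final G1 returns to the first vertex.

**Shape 3** — `<path>` regular polygon, stroke `#0000ff` → cut (S796, F1029). Machine vertices: (100.160,20.921) → (83.890,11.665) → (65.840,16.623) → (56.584,32.893) → (61.542,50.943) → (77.812,60.199) → (95.862,55.241) → (105.118,38.971) → (100.160,20.921). Closed: final G1 returns to the first vertex.

**Shape 4** — `<circle>` circle, stroke `#0000ff` → cut (S796, F1029). Machine vertices: (197.036,150.180) → (196.262,154.070) → (194.059,157.367) → (190.762,159.570) → (186.872,160.344) → (182.982,159.570) → (179.685,157.367) → (177.482,154.070) → (176.708,150.180) → (177.482,146.290) → (179.685,142.993) → (182.982,140.790) → (186.872,140.016) → (190.762,140.790) → (194.059,142.993) → (196.262,146.290) → (197.036,150.180). Closed: final G1 returns to the first vertex.

G21
G90
G0 X88.871 Y83.266
M4 S796
G1 X92.146 Y80.406 F1029
G1 X112.698 Y72.839
G1 X144.762 Y62.096
G1 X182.571 Y49.708
G1 X220.359 Y37.206
G1 X252.360 Y26.120
G1 X272.809 Y17.981
G1 X275.938 Y14.320
M5
G0 X156.391 Y113.789
M4 S796
G1 X140.055 Y101.105 F1029
G1 X120.901 Y108.911
G1 X118.085 Y129.401
G1 X134.421 Y142.085
G1 X153.575 Y134.279
G1 X156.391 Y113.789
M5
G0 X100.160 Y20.921
M4 S796
G1 X83.890 Y11.665 F1029
G1 X65.840 Y16.623
G1 X56.584 Y32.893
G1 X61.542 Y50.943
G1 X77.812 Y60.199
G1 X95.862 Y55.241
G1 X105.118 Y38.971
G1 X100.160 Y20.921
M5
G0 X197.036 Y150.180
M4 S796
G1 X196.262 Y154.070 F1029
G1 X194.059 Y157.367
G1 X190.762 Y159.570
G1 X186.872 Y160.344
G1 X182.982 Y159.570
G1 X179.685 Y157.367
G1 X177.482 Y154.070
G1 X176.708 Y150.180
G1 X177.482 Y146.290
G1 X179.685 Y142.993
G1 X182.982 Y140.790
G1 X186.872 Y140.016
G1 X190.762 Y140.790
G1 X194.059 Y142.993
G1 X196.262 Y146.290
G1 X197.036 Y150.180
M5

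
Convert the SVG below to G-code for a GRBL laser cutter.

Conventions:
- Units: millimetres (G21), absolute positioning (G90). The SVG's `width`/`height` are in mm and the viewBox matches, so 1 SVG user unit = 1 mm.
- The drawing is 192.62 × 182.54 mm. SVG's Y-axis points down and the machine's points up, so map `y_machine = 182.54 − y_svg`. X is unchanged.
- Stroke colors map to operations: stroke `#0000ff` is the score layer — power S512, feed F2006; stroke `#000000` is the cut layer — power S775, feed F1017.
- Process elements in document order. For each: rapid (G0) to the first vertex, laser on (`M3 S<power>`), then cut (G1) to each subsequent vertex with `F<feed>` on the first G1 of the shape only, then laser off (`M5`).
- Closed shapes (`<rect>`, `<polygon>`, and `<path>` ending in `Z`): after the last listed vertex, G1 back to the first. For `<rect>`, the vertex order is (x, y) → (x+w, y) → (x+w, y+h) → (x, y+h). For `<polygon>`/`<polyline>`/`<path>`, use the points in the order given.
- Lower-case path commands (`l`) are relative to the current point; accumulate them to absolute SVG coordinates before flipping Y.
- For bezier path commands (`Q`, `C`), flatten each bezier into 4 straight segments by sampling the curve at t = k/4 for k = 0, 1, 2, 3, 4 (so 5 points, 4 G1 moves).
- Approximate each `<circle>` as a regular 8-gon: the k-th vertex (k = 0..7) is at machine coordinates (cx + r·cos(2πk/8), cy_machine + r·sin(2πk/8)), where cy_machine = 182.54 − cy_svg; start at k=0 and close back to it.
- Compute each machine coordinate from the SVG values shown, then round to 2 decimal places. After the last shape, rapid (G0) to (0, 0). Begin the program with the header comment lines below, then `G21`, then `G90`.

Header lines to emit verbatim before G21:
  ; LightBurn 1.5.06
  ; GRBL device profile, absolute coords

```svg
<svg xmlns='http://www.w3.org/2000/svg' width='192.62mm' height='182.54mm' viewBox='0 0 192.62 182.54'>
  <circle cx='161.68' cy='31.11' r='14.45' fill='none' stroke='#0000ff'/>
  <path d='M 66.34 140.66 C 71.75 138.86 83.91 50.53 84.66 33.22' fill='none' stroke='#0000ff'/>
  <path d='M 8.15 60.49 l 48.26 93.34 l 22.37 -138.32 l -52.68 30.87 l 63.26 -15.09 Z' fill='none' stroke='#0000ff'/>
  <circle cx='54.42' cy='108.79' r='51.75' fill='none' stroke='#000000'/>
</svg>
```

Since the viewBox matches the mm dimensions, user units are millimetres directly. The only transform is the Y-flip y_m = 182.54 − y_svg.

Shape 1 is a circle drawn with `<circle>`. Its stroke #0000ff means score at S512, F2006. After flipping Y the toolpath is (176.13,151.43) → (171.90,161.65) → (161.68,165.88) → (151.46,161.65) → (147.23,151.43) → (151.46,141.21) → (161.68,136.98) → (171.90,141.21) → (176.13,151.43), returning to the start.

Shape 2 is a cubic bezier drawn with `<path>`. Its stroke #0000ff means score at S512, F2006. After flipping Y the toolpath is (66.34,41.88) → (71.38,56.99) → (77.25,89.78) → (82.24,125.48) → (84.66,149.32).

Shape 3 is a closed polygon drawn with `<path>`. Its stroke #0000ff means score at S512, F2006. After flipping Y the toolpath is (8.15,122.05) → (56.41,28.71) → (78.78,167.03) → (26.10,136.16) → (89.36,151.25) → (8.15,122.05), returning to the start.

Shape 4 is a circle drawn with `<circle>`. Its stroke #000000 means cut at S775, F1017. After flipping Y the toolpath is (106.17,73.75) → (91.01,110.34) → (54.42,125.50) → (17.83,110.34) → (2.67,73.75) → (17.83,37.16) → (54.42,22.00) → (91.01,37.16) → (106.17,73.75), returning to the start.

; LightBurn 1.5.06
; GRBL device profile, absolute coords
G21
G90
G0 X176.13 Y151.43
M3 S512
G1 X171.90 Y161.65 F2006
G1 X161.68 Y165.88
G1 X151.46 Y161.65
G1 X147.23 Y151.43
G1 X151.46 Y141.21
G1 X161.68 Y136.98
G1 X171.90 Y141.21
G1 X176.13 Y151.43
M5
G0 X66.34 Y41.88
M3 S512
G1 X71.38 Y56.99 F2006
G1 X77.25 Y89.78
G1 X82.24 Y125.48
G1 X84.66 Y149.32
M5
G0 X8.15 Y122.05
M3 S512
G1 X56.41 Y28.71 F2006
G1 X78.78 Y167.03
G1 X26.10 Y136.16
G1 X89.36 Y151.25
G1 X8.15 Y122.05
M5
G0 X106.17 Y73.75
M3 S775
G1 X91.01 Y110.34 F1017
G1 X54.42 Y125.50
G1 X17.83 Y110.34
G1 X2.67 Y73.75
G1 X17.83 Y37.16
G1 X54.42 Y22.00
G1 X91.01 Y37.16
G1 X106.17 Y73.75
M5
G0 X0.00 Y0.00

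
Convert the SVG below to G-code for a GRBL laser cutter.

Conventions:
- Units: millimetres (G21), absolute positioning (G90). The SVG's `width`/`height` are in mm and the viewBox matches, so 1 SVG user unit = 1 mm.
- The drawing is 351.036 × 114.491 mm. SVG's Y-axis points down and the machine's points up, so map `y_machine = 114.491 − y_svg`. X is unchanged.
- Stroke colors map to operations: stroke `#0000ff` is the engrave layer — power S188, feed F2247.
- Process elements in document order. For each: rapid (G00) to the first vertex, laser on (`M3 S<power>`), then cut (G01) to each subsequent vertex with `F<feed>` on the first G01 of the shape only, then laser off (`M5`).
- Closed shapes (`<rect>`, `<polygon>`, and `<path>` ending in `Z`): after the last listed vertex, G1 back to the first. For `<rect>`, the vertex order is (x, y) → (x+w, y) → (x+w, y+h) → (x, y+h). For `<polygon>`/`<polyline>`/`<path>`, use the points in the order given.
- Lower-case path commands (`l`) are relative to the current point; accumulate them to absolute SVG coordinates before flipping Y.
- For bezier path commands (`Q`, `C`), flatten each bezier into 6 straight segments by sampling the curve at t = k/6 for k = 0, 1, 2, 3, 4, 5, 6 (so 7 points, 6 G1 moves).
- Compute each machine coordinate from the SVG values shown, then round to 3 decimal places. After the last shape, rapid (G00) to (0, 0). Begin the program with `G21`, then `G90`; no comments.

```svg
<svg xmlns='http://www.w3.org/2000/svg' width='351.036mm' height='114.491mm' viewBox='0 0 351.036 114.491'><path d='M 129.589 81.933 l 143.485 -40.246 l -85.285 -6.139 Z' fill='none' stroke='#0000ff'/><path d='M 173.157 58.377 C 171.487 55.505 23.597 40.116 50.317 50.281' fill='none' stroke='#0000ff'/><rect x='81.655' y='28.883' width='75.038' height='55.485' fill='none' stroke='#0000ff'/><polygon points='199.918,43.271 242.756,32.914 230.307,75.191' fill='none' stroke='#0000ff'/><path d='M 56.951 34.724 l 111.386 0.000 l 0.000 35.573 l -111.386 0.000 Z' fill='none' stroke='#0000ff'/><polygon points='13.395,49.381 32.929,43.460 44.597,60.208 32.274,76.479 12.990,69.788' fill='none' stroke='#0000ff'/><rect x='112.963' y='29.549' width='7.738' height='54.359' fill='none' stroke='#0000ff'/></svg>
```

Since the viewBox matches the mm dimensions, user units are millimetres directly. The only transform is the Y-flip y_m = 114.491 − y_svg.

Shape 1 is a closed polygon drawn with `<path>`. Its stroke #0000ff means engrave at S188, F2247. After flipping Y the toolpath is (129.589,32.558) → (273.074,72.804) → (187.789,78.943) → (129.589,32.558), returning to the start.

Shape 2 is a cubic bezier drawn with `<path>`. Its stroke #0000ff means engrave at S188, F2247. After flipping Y the toolpath is (173.157,56.114) → (161.622,58.417) → (134.630,61.748) → (101.091,65.051) → (69.918,67.267) → (50.023,67.339) → (50.317,64.210).

Shape 3 is a rectangle drawn with `<rect>`. Its stroke #0000ff means engrave at S188, F2247. After flipping Y the toolpath is (81.655,85.608) → (156.693,85.608) → (156.693,30.123) → (81.655,30.123) → (81.655,85.608), returning to the start.

Shape 4 is a regular polygon drawn with `<polygon>`. Its stroke #0000ff means engrave at S188, F2247. After flipping Y the toolpath is (199.918,71.220) → (242.756,81.577) → (230.307,39.300) → (199.918,71.220), returning to the start.

Shape 5 is a rectangle drawn with `<path>`. Its stroke #0000ff means engrave at S188, F2247. After flipping Y the toolpath is (56.951,79.767) → (168.337,79.767) → (168.337,44.194) → (56.951,44.194) → (56.951,79.767), returning to the start.

Shape 6 is a regular polygon drawn with `<polygon>`. Its stroke #0000ff means engrave at S188, F2247. After flipping Y the toolpath is (13.395,65.110) → (32.929,71.031) → (44.597,54.283) → (32.274,38.012) → (12.990,44.703) → (13.395,65.110), returning to the start.

Shape 7 is a rectangle drawn with `<rect>`. Its stroke #0000ff means engrave at S188, F2247. After flipping Y the toolpath is (112.963,84.942) → (120.701,84.942) → (120.701,30.583) → (112.963,30.583) → (112.963,84.942), returning to the start.

G21
G90
G00 X129.589 Y32.558
M3 S188
G01 X273.074 Y72.804 F2247
G01 X187.789 Y78.943
G01 X129.589 Y32.558
M5
G00 X173.157 Y56.114
M3 S188
G01 X161.622 Y58.417 F2247
G01 X134.630 Y61.748
G01 X101.091 Y65.051
G01 X69.918 Y67.267
G01 X50.023 Y67.339
G01 X50.317 Y64.210
M5
G00 X81.655 Y85.608
M3 S188
G01 X156.693 Y85.608 F2247
G01 X156.693 Y30.123
G01 X81.655 Y30.123
G01 X81.655 Y85.608
M5
G00 X199.918 Y71.220
M3 S188
G01 X242.756 Y81.577 F2247
G01 X230.307 Y39.300
G01 X199.918 Y71.220
M5
G00 X56.951 Y79.767
M3 S188
G01 X168.337 Y79.767 F2247
G01 X168.337 Y44.194
G01 X56.951 Y44.194
G01 X56.951 Y79.767
M5
G00 X13.395 Y65.110
M3 S188
G01 X32.929 Y71.031 F2247
G01 X44.597 Y54.283
G01 X32.274 Y38.012
G01 X12.990 Y44.703
G01 X13.395 Y65.110
M5
G00 X112.963 Y84.942
M3 S188
G01 X120.701 Y84.942 F2247
G01 X120.701 Y30.583
G01 X112.963 Y30.583
G01 X112.963 Y84.942
M5
G00 X0.000 Y0.000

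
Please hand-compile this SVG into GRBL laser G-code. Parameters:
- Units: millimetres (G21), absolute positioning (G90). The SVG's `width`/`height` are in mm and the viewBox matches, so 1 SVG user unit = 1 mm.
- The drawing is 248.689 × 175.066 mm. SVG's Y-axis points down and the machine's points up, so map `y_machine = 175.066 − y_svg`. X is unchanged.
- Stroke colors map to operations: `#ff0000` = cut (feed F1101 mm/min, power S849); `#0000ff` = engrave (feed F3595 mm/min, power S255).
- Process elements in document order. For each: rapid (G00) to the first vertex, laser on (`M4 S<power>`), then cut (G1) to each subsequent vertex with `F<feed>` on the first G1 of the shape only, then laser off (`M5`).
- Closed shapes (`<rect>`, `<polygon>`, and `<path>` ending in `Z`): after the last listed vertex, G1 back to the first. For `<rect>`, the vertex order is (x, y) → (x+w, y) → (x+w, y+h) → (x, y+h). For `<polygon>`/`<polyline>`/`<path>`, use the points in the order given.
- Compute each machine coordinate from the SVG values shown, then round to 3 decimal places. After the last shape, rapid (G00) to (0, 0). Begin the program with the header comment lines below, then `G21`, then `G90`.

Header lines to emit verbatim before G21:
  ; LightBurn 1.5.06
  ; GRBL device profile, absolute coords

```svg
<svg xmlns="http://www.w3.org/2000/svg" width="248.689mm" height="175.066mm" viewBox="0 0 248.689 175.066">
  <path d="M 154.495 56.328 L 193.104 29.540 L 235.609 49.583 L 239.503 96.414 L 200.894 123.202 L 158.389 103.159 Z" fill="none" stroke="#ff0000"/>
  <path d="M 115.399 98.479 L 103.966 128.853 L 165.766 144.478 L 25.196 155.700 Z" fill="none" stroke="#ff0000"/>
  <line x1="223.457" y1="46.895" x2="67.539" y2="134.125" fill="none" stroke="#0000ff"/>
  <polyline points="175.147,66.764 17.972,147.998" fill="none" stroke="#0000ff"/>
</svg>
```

; LightBurn 1.5.06
; GRBL device profile, absolute coords
G21
G90
G00 X154.495 Y118.738
M4 S849
G1 X193.104 Y145.526 F1101
G1 X235.609 Y125.483
G1 X239.503 Y78.652
G1 X200.894 Y51.864
G1 X158.389 Y71.907
G1 X154.495 Y118.738
M5
G00 X115.399 Y76.587
M4 S849
G1 X103.966 Y46.213 F1101
G1 X165.766 Y30.588
G1 X25.196 Y19.366
G1 X115.399 Y76.587
M5
G00 X223.457 Y128.171
M4 S255
G1 X67.539 Y40.941 F3595
M5
G00 X175.147 Y108.302
M4 S255
G1 X17.972 Y27.068 F3595
M5
G00 X0.000 Y0.000

1 u = 1 mm; y_m = 175.066 − y.

[1] `<path>` regular polygon, #ff0000→cut S849 F1101: (154.495,118.738) → (193.104,145.526) → (235.609,125.483) → (239.503,78.652) → (200.894,51.864) → (158.389,71.907) → (154.495,118.738) (closed)

[2] `<path>` closed polygon, #ff0000→cut S849 F1101: (115.399,76.587) → (103.966,46.213) → (165.766,30.588) → (25.196,19.366) → (115.399,76.587) (closed)

[3] `<line>` line segment, #0000ff→engrave S255 F3595: (223.457,128.171) → (67.539,40.941)

[4] `<polyline>` line segment, #0000ff→engrave S255 F3595: (175.147,108.302) → (17.972,27.068)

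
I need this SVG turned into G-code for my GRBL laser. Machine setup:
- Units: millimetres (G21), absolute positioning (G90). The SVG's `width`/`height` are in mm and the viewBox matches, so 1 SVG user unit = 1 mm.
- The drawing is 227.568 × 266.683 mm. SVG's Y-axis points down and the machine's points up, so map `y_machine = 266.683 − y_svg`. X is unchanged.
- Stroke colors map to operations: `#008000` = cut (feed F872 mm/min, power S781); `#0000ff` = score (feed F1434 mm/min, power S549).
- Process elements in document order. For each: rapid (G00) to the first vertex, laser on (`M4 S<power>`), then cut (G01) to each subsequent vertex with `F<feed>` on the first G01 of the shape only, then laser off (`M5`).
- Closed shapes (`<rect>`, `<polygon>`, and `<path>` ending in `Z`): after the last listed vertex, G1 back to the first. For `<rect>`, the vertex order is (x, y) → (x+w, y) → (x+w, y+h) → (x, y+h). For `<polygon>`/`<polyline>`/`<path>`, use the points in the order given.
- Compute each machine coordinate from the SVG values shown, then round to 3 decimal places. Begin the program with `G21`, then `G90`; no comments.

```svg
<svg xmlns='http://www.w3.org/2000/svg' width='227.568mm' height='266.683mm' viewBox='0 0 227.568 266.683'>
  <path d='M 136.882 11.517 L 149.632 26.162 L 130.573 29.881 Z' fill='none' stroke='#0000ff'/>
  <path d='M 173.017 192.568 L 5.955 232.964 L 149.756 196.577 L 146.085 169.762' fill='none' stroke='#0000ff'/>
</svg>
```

1 u = 1 mm; y_m = 266.683 − y.

[1] `<path>` regular polygon, #0000ff→score S549 F1434: (136.882,255.166) → (149.632,240.521) → (130.573,236.802) → (136.882,255.166) (closed)

[2] `<path>` open polyline, #0000ff→score S549 F1434: (173.017,74.115) → (5.955,33.719) → (149.756,70.106) → (146.085,96.921)

G21
G90
G00 X136.882 Y255.166
M4 S549
G01 X149.632 Y240.521 F1434
G01 X130.573 Y236.802
G01 X136.882 Y255.166
M5
G00 X173.017 Y74.115
M4 S549
G01 X5.955 Y33.719 F1434
G01 X149.756 Y70.106
G01 X146.085 Y96.921
M5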